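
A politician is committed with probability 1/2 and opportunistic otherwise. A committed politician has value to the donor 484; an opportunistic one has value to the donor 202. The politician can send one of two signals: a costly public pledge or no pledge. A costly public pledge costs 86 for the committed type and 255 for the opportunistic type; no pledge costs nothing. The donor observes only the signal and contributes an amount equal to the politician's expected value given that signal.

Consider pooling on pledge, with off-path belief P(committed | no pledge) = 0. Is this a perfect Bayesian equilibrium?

No

On the equilibrium path (pledge) the donor holds the prior 1/2 and pays 1/2·484 + 1/2·202 = 343. Off-path (no pledge) belief 0 gives 0·484 + 1·202 = 202.
Committed: pledge gives 343 − 86 = 257; no pledge gives 202 − 0 = 202. Stays. ✓
Opportunistic: pledge gives 343 − 255 = 88; no pledge gives 202 − 0 = 202. Deviates. ✗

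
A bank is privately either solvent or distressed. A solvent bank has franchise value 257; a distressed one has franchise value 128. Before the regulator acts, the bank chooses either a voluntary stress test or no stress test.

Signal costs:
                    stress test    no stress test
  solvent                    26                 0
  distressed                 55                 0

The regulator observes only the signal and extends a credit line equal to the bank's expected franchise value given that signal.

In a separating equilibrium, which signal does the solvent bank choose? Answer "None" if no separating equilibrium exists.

Try solvent → stress test, distressed → no stress test:
  Under separation the regulator infers type exactly: stress test → solvent (pays 257), no stress test → distressed (pays 128).
  Solvent: stress test gives 257 − 26 = 231; no stress test gives 128 − 0 = 128. No deviation. ✓
  Distressed: no stress test gives 128 − 0 = 128; stress test gives 257 − 55 = 202. Would deviate. ✗
Try solvent → no stress test, distressed → stress test:
  Under separation the regulator infers type exactly: no stress test → solvent (pays 257), stress test → distressed (pays 128).
  Solvent: no stress test gives 257 − 0 = 257; stress test gives 128 − 26 = 102. No deviation. ✓
  Distressed: stress test gives 128 − 55 = 73; no stress test gives 257 − 0 = 257. Would deviate. ✗
Neither assignment is incentive-compatible.

None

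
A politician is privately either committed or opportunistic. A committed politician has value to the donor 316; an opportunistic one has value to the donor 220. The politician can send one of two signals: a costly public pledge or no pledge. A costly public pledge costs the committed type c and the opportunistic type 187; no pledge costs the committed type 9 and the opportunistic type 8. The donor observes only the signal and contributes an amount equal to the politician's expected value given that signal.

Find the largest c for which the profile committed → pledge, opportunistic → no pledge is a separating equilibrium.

105

Under separation: pledge → committed (pays 316); no pledge → opportunistic (pays 220).
Opportunistic: 220 − 8 = 212 ≥ 316 − 187 = 129. Holds regardless of c. ✓
Committed: 316 − c ≥ 220 − 9, so c ≤ 316 − 211 = 105.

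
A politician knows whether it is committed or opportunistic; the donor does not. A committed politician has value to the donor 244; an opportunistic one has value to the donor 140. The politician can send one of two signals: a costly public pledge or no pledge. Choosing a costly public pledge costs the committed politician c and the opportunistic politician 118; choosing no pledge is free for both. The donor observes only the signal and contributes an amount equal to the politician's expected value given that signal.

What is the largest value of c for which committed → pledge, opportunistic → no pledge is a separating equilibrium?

Under separation: pledge → committed (pays 244); no pledge → opportunistic (pays 140).
Opportunistic: 140 − 0 = 140 ≥ 244 − 118 = 126. Holds regardless of c. ✓
Committed: 244 − c ≥ 140 − 0, so c ≤ 244 − 140 = 104.

104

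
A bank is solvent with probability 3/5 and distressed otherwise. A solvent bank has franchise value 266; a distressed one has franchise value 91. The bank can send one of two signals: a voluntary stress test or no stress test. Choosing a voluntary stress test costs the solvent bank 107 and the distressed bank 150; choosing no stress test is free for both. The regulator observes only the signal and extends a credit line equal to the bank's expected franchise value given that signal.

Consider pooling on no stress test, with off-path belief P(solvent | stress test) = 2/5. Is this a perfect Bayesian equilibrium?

At the pooled signal (no stress test) the regulator holds the prior 3/5 and pays 3/5·266 + 2/5·91 = 196. Off-path (stress test) belief 2/5 gives 2/5·266 + 3/5·91 = 161.
Solvent: no stress test gives 196 − 0 = 196; stress test gives 161 − 107 = 54. Stays. ✓
Distressed: no stress test gives 196 − 0 = 196; stress test gives 161 − 150 = 11. Stays. ✓

Yes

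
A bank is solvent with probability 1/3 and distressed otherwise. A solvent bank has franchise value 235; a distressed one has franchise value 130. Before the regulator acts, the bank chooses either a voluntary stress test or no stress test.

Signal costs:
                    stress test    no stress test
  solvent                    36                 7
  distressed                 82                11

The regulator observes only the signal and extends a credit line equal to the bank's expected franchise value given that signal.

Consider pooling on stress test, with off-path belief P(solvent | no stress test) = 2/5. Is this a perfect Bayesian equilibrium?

On the equilibrium path (stress test) the regulator holds the prior 1/3 and pays 1/3·235 + 2/3·130 = 165. Off-path (no stress test) belief 2/5 gives 2/5·235 + 3/5·130 = 172.
Solvent: stress test gives 165 − 36 = 129; no stress test gives 172 − 7 = 165. Deviates. ✗
Distressed: stress test gives 165 − 82 = 83; no stress test gives 172 − 11 = 161. Deviates. ✗

No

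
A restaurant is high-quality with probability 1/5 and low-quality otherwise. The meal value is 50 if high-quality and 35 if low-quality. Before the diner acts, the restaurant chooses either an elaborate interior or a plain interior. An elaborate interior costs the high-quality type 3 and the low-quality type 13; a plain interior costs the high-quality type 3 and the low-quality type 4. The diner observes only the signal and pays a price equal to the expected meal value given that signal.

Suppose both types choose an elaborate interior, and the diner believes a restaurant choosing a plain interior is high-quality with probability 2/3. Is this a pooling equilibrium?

On the equilibrium path (elaborate interior) the diner holds the prior 1/5 and pays 1/5·50 + 4/5·35 = 38. Off-path (plain interior) belief 2/3 gives 2/3·50 + 1/3·35 = 45.
High-quality: elaborate interior gives 38 − 3 = 35; plain interior gives 45 − 3 = 42. Deviates. ✗
Low-quality: elaborate interior gives 38 − 13 = 25; plain interior gives 45 − 4 = 41. Deviates. ✗

No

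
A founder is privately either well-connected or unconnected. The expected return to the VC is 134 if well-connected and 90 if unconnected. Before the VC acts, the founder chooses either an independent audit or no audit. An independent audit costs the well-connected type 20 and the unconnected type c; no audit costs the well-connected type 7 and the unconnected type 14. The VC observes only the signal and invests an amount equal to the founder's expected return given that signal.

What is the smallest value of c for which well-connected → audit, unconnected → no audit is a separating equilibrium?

Under separation: audit → well-connected (pays 134); no audit → unconnected (pays 90).
Well-connected: 134 − 20 = 114 ≥ 90 − 7 = 83. Holds regardless of c. ✓
Unconnected: 90 − 14 ≥ 134 − c, so c ≥ 134 − 76 = 58.

58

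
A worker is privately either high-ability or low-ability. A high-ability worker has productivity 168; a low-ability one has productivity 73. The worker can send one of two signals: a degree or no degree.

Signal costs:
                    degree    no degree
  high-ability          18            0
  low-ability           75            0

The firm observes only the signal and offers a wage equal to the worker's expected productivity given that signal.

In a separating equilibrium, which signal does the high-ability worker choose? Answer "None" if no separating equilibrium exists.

Try high-ability → degree, low-ability → no degree:
  If types separate, degree earns payment 168 and no degree earns 73.
  High-ability: degree gives 168 − 18 = 150; no degree gives 73 − 0 = 73. No deviation. ✓
  Low-ability: no degree gives 73 − 0 = 73; degree gives 168 − 75 = 93. Would deviate. ✗
Try high-ability → no degree, low-ability → degree:
  If types separate, no degree earns payment 168 and degree earns 73.
  High-ability: no degree gives 168 − 0 = 168; degree gives 73 − 18 = 55. No deviation. ✓
  Low-ability: degree gives 73 − 75 = -2; no degree gives 168 − 0 = 168. Would deviate. ✗
Neither assignment is incentive-compatible.

None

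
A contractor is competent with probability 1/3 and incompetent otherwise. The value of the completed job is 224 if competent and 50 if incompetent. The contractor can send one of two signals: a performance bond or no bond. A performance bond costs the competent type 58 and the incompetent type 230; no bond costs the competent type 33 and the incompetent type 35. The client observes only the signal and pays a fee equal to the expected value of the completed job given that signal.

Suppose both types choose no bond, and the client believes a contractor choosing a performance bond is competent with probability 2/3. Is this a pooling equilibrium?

At the pooled signal (no bond) the client holds the prior 1/3 and pays 1/3·224 + 2/3·50 = 108. Off-path (bond) belief 2/3 gives 2/3·224 + 1/3·50 = 166.
Competent: no bond gives 108 − 33 = 75; bond gives 166 − 58 = 108. Deviates. ✗
Incompetent: no bond gives 108 − 35 = 73; bond gives 166 − 230 = -64. Stays. ✓

No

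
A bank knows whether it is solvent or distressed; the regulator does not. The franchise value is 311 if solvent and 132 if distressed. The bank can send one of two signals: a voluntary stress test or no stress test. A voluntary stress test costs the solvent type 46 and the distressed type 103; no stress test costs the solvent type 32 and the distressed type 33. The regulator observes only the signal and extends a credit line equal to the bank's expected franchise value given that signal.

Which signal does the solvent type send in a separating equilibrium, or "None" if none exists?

Try solvent → stress test, distressed → no stress test:
  Under separation the regulator infers type exactly: stress test → solvent (pays 311), no stress test → distressed (pays 132).
  Solvent: stress test gives 311 − 46 = 265; no stress test gives 132 − 32 = 100. No deviation. ✓
  Distressed: no stress test gives 132 − 33 = 99; stress test gives 311 − 103 = 208. Would deviate. ✗
Try solvent → no stress test, distressed → stress test:
  Under separation the regulator infers type exactly: no stress test → solvent (pays 311), stress test → distressed (pays 132).
  Solvent: no stress test gives 311 − 32 = 279; stress test gives 132 − 46 = 86. No deviation. ✓
  Distressed: stress test gives 132 − 103 = 29; no stress test gives 311 − 33 = 278. Would deviate. ✗
Neither assignment is incentive-compatible.

None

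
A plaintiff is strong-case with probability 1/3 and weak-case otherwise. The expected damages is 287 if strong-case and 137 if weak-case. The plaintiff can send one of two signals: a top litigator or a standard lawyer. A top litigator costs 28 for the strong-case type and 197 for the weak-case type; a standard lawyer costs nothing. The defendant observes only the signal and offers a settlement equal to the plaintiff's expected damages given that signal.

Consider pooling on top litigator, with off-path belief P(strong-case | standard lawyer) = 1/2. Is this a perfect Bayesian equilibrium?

At the pooled signal (top litigator) the defendant holds the prior 1/3 and pays 1/3·287 + 2/3·137 = 187. Off-path (standard lawyer) belief 1/2 gives 1/2·287 + 1/2·137 = 212.
Strong-case: top litigator gives 187 − 28 = 159; standard lawyer gives 212 − 0 = 212. Deviates. ✗
Weak-case: top litigator gives 187 − 197 = -10; standard lawyer gives 212 − 0 = 212. Deviates. ✗

No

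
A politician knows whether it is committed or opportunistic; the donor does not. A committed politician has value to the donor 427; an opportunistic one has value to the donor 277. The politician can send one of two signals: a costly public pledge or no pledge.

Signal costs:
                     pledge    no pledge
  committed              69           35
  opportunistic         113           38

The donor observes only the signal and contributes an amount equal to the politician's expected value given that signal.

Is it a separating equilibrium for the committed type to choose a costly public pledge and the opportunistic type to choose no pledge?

No

If types separate, pledge earns payment 427 and no pledge earns 277.
Committed: pledge gives 427 − 69 = 358; no pledge gives 277 − 35 = 242. No deviation. ✓
Opportunistic: no pledge gives 277 − 38 = 239; pledge gives 427 − 113 = 314. Would deviate. ✗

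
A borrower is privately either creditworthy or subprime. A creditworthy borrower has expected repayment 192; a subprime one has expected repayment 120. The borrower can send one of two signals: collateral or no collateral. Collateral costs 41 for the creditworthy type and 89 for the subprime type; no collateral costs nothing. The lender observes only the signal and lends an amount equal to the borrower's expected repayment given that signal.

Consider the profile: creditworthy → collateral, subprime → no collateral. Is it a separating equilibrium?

Under separation the lender infers type exactly: collateral → creditworthy (pays 192), no collateral → subprime (pays 120).
Creditworthy: collateral gives 192 − 41 = 151; no collateral gives 120 − 0 = 120. No deviation. ✓
Subprime: no collateral gives 120 − 0 = 120; collateral gives 192 − 89 = 103. No deviation. ✓
Both incentive constraints hold.

Yes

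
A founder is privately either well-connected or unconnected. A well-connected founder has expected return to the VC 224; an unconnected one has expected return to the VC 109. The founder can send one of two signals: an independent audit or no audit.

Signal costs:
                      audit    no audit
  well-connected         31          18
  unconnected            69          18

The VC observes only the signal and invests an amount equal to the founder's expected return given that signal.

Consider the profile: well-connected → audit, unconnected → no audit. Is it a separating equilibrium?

If types separate, audit earns payment 224 and no audit earns 109.
Well-connected: audit gives 224 − 31 = 193; no audit gives 109 − 18 = 91. No deviation. ✓
Unconnected: no audit gives 109 − 18 = 91; audit gives 224 − 69 = 155. Would deviate. ✗

No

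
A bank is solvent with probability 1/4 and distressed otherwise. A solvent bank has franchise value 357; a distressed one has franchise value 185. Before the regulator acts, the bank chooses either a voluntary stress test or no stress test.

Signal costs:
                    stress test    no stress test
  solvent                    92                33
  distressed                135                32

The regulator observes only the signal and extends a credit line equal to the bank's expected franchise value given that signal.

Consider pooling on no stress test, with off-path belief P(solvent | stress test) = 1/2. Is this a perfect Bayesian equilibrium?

At the pooled signal (no stress test) the regulator holds the prior 1/4 and pays 1/4·357 + 3/4·185 = 228. Off-path (stress test) belief 1/2 gives 1/2·357 + 1/2·185 = 271.
Solvent: no stress test gives 228 − 33 = 195; stress test gives 271 − 92 = 179. Stays. ✓
Distressed: no stress test gives 228 − 32 = 196; stress test gives 271 − 135 = 136. Stays. ✓

Yes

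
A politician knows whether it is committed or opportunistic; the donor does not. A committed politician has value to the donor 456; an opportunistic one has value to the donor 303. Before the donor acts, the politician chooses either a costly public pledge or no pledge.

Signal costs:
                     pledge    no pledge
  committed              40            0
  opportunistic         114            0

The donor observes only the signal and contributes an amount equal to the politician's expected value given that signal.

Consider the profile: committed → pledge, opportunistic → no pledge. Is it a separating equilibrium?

No

If types separate, pledge earns payment 456 and no pledge earns 303.
Committed: pledge gives 456 − 40 = 416; no pledge gives 303 − 0 = 303. No deviation. ✓
Opportunistic: no pledge gives 303 − 0 = 303; pledge gives 456 − 114 = 342. Would deviate. ✗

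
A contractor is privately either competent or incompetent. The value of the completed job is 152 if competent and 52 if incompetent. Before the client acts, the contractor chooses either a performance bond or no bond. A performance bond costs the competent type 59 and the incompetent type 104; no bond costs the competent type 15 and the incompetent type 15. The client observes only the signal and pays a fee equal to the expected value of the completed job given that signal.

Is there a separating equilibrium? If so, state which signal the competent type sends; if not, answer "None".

None

Try competent → bond, incompetent → no bond:
  If types separate, bond earns payment 152 and no bond earns 52.
  Competent: bond gives 152 − 59 = 93; no bond gives 52 − 15 = 37. No deviation. ✓
  Incompetent: no bond gives 52 − 15 = 37; bond gives 152 − 104 = 48. Would deviate. ✗
Try competent → no bond, incompetent → bond:
  If types separate, no bond earns payment 152 and bond earns 52.
  Competent: no bond gives 152 − 15 = 137; bond gives 52 − 59 = -7. No deviation. ✓
  Incompetent: bond gives 52 − 104 = -52; no bond gives 152 − 15 = 137. Would deviate. ✗
Neither assignment is incentive-compatible.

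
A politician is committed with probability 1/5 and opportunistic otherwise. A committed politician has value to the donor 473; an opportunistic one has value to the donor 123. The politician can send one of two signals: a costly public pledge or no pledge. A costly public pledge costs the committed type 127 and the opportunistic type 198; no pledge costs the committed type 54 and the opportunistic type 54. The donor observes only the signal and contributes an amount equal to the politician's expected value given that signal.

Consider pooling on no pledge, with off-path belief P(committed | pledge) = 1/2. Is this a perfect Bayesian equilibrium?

No

On the equilibrium path (no pledge) the donor holds the prior 1/5 and pays 1/5·473 + 4/5·123 = 193. Off-path (pledge) belief 1/2 gives 1/2·473 + 1/2·123 = 298.
Committed: no pledge gives 193 − 54 = 139; pledge gives 298 − 127 = 171. Deviates. ✗
Opportunistic: no pledge gives 193 − 54 = 139; pledge gives 298 − 198 = 100. Stays. ✓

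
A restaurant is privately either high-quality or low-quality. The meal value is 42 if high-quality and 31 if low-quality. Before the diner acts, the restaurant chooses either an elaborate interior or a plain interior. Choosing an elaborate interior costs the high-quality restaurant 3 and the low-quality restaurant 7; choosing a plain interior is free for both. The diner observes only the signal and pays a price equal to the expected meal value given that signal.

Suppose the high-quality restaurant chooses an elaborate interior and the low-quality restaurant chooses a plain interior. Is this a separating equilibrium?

Under separation the diner infers type exactly: elaborate interior → high-quality (pays 42), plain interior → low-quality (pays 31).
High-quality: elaborate interior gives 42 − 3 = 39; plain interior gives 31 − 0 = 31. No deviation. ✓
Low-quality: plain interior gives 31 − 0 = 31; elaborate interior gives 42 − 7 = 35. Would deviate. ✗

No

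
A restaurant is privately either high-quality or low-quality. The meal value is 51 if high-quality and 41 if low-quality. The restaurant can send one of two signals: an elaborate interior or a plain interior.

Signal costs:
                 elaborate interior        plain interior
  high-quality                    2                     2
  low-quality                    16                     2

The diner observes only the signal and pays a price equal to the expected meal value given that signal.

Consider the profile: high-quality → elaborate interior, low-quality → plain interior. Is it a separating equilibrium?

If types separate, elaborate interior earns payment 51 and plain interior earns 41.
High-quality: elaborate interior gives 51 − 2 = 49; plain interior gives 41 − 2 = 39. No deviation. ✓
Low-quality: plain interior gives 41 − 2 = 39; elaborate interior gives 51 − 16 = 35. No deviation. ✓
Neither type gains from mimicking the other.

Yes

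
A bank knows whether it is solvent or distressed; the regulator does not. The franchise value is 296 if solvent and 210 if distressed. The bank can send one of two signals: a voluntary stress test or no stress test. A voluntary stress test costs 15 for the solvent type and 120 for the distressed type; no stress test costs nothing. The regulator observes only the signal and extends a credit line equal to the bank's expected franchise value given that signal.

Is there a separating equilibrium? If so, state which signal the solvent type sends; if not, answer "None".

Try solvent → stress test, distressed → no stress test:
  Under separation the regulator infers type exactly: stress test → solvent (pays 296), no stress test → distressed (pays 210).
  Solvent: stress test gives 296 − 15 = 281; no stress test gives 210 − 0 = 210. No deviation. ✓
  Distressed: no stress test gives 210 − 0 = 210; stress test gives 296 − 120 = 176. No deviation. ✓
Both hold — the solvent type sends stress test.

stress test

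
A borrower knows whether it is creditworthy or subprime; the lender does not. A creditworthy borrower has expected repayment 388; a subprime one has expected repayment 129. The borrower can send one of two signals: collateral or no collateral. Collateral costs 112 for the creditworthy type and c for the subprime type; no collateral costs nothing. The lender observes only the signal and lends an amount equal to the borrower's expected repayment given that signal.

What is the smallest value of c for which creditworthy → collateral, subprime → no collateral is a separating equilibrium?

Under separation: collateral → creditworthy (pays 388); no collateral → subprime (pays 129).
Creditworthy: 388 − 112 = 276 ≥ 129 − 0 = 129. Holds regardless of c. ✓
Subprime: 129 − 0 ≥ 388 − c, so c ≥ 388 − 129 = 259.

259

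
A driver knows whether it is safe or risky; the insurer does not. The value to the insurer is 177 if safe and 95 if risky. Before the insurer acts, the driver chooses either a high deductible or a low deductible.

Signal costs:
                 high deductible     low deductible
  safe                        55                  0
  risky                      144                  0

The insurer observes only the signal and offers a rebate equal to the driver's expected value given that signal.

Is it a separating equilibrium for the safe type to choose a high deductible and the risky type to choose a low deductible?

If types separate, high deductible earns payment 177 and low deductible earns 95.
Safe: high deductible gives 177 − 55 = 122; low deductible gives 95 − 0 = 95. No deviation. ✓
Risky: low deductible gives 95 − 0 = 95; high deductible gives 177 − 144 = 33. No deviation. ✓
Both incentive constraints hold.

Yes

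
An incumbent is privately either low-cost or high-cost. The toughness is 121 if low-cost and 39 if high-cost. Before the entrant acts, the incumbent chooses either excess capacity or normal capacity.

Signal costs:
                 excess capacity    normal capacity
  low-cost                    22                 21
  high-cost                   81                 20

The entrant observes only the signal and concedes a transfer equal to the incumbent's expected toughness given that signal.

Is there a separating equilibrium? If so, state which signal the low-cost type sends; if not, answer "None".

None

Try low-cost → excess capacity, high-cost → normal capacity:
  If types separate, excess capacity earns payment 121 and normal capacity earns 39.
  Low-cost: excess capacity gives 121 − 22 = 99; normal capacity gives 39 − 21 = 18. No deviation. ✓
  High-cost: normal capacity gives 39 − 20 = 19; excess capacity gives 121 − 81 = 40. Would deviate. ✗
Try low-cost → normal capacity, high-cost → excess capacity:
  If types separate, normal capacity earns payment 121 and excess capacity earns 39.
  Low-cost: normal capacity gives 121 − 21 = 100; excess capacity gives 39 − 22 = 17. No deviation. ✓
  High-cost: excess capacity gives 39 − 81 = -42; normal capacity gives 121 − 20 = 101. Would deviate. ✗
Neither assignment is incentive-compatible.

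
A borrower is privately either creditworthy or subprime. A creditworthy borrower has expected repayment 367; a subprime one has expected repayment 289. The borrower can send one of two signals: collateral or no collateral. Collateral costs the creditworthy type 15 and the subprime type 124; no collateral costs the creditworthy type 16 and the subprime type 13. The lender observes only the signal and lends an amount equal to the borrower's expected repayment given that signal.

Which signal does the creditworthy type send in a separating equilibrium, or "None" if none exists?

Try creditworthy → collateral, subprime → no collateral:
  If types separate, collateral earns payment 367 and no collateral earns 289.
  Creditworthy: collateral gives 367 − 15 = 352; no collateral gives 289 − 16 = 273. No deviation. ✓
  Subprime: no collateral gives 289 − 13 = 276; collateral gives 367 − 124 = 243. No deviation. ✓
Both hold — the creditworthy type sends collateral.

collateral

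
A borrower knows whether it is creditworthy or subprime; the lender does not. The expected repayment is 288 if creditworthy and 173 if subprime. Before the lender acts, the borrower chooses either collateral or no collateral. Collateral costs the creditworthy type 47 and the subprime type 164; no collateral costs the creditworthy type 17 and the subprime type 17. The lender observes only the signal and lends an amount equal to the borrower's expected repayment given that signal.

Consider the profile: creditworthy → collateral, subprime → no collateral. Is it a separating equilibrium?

If types separate, collateral earns payment 288 and no collateral earns 173.
Creditworthy: collateral gives 288 − 47 = 241; no collateral gives 173 − 17 = 156. No deviation. ✓
Subprime: no collateral gives 173 − 17 = 156; collateral gives 288 − 164 = 124. No deviation. ✓
Neither type gains from mimicking the other.

Yes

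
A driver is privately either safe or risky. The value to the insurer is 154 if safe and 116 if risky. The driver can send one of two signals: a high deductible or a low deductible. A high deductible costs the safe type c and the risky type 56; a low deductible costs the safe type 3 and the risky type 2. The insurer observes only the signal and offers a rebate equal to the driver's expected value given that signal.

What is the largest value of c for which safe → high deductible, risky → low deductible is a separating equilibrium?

41

Under separation: high deductible → safe (pays 154); low deductible → risky (pays 116).
Risky: 116 − 2 = 114 ≥ 154 − 56 = 98. Holds regardless of c. ✓
Safe: 154 − c ≥ 116 − 3, so c ≤ 154 − 113 = 41.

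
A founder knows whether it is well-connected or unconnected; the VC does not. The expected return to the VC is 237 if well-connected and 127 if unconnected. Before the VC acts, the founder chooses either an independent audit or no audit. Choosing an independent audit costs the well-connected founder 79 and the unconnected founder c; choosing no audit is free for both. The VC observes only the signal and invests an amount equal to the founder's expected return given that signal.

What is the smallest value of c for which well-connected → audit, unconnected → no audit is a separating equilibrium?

110

Under separation: audit → well-connected (pays 237); no audit → unconnected (pays 127).
Well-connected: 237 − 79 = 158 ≥ 127 − 0 = 127. Holds regardless of c. ✓
Unconnected: 127 − 0 ≥ 237 − c, so c ≥ 237 − 127 = 110.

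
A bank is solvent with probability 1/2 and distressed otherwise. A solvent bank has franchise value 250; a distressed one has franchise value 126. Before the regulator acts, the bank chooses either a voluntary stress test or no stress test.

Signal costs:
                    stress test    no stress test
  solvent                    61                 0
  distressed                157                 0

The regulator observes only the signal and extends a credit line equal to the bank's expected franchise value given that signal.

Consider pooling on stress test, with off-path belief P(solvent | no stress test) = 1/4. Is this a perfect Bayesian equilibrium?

No

On the equilibrium path (stress test) the regulator holds the prior 1/2 and pays 1/2·250 + 1/2·126 = 188. Off-path (no stress test) belief 1/4 gives 1/4·250 + 3/4·126 = 157.
Solvent: stress test gives 188 − 61 = 127; no stress test gives 157 − 0 = 157. Deviates. ✗
Distressed: stress test gives 188 − 157 = 31; no stress test gives 157 − 0 = 157. Deviates. ✗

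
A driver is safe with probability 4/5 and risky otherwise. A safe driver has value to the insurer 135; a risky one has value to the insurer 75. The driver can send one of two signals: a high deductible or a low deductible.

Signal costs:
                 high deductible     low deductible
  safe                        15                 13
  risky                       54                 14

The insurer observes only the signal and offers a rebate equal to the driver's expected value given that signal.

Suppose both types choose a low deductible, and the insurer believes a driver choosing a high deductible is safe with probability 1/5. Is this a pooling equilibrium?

Yes

On the equilibrium path (low deductible) the insurer holds the prior 4/5 and pays 4/5·135 + 1/5·75 = 123. Off-path (high deductible) belief 1/5 gives 1/5·135 + 4/5·75 = 87.
Safe: low deductible gives 123 − 13 = 110; high deductible gives 87 − 15 = 72. Stays. ✓
Risky: low deductible gives 123 − 14 = 109; high deductible gives 87 − 54 = 33. Stays. ✓
Beliefs are Bayes-consistent on-path and both types best-respond.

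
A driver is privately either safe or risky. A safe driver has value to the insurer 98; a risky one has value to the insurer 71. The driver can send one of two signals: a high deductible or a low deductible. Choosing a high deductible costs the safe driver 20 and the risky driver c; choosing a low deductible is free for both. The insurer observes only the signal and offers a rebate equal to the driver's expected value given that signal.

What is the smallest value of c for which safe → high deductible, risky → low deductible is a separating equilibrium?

27

Under separation: high deductible → safe (pays 98); low deductible → risky (pays 71).
Safe: 98 − 20 = 78 ≥ 71 − 0 = 71. Holds regardless of c. ✓
Risky: 71 − 0 ≥ 98 − c, so c ≥ 98 − 71 = 27.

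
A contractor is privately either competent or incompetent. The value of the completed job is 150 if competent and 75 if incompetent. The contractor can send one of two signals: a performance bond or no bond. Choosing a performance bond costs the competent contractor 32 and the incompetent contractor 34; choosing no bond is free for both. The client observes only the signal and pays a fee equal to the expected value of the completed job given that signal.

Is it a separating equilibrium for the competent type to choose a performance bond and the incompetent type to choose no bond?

No

Under separation the client infers type exactly: bond → competent (pays 150), no bond → incompetent (pays 75).
Competent: bond gives 150 − 32 = 118; no bond gives 75 − 0 = 75. No deviation. ✓
Incompetent: no bond gives 75 − 0 = 75; bond gives 150 − 34 = 116. Would deviate. ✗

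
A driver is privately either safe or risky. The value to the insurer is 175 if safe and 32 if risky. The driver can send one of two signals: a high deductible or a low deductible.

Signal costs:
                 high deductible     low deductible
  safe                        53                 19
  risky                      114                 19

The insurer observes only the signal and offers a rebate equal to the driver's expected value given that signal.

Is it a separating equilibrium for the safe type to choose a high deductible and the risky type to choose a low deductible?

No

Under separation the insurer infers type exactly: high deductible → safe (pays 175), low deductible → risky (pays 32).
Safe: high deductible gives 175 − 53 = 122; low deductible gives 32 − 19 = 13. No deviation. ✓
Risky: low deductible gives 32 − 19 = 13; high deductible gives 175 − 114 = 61. Would deviate. ✗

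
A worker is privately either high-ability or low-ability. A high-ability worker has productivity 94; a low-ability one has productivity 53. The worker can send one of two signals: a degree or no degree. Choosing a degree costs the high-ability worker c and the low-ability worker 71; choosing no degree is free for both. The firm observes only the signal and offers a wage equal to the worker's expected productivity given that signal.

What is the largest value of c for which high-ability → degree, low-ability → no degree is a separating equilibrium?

41

Under separation: degree → high-ability (pays 94); no degree → low-ability (pays 53).
Low-ability: 53 − 0 = 53 ≥ 94 − 71 = 23. Holds regardless of c. ✓
High-ability: 94 − c ≥ 53 − 0, so c ≤ 94 − 53 = 41.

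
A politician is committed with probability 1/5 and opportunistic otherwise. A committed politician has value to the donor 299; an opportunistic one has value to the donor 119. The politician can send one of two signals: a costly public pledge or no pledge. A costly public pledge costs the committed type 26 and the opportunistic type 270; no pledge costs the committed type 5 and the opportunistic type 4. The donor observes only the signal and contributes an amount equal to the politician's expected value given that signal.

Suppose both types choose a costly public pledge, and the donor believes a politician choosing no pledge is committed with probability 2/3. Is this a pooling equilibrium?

At the pooled signal (pledge) the donor holds the prior 1/5 and pays 1/5·299 + 4/5·119 = 155. Off-path (no pledge) belief 2/3 gives 2/3·299 + 1/3·119 = 239.
Committed: pledge gives 155 − 26 = 129; no pledge gives 239 − 5 = 234. Deviates. ✗
Opportunistic: pledge gives 155 − 270 = -115; no pledge gives 239 − 4 = 235. Deviates. ✗

No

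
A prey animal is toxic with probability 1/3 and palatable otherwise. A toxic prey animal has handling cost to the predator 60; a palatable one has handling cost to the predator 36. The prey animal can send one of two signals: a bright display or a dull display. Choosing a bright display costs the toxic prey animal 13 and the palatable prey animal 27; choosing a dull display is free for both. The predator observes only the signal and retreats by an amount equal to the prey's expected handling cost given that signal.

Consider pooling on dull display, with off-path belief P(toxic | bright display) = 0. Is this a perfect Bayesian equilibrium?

Yes

At the pooled signal (dull display) the predator holds the prior 1/3 and pays 1/3·60 + 2/3·36 = 44. Off-path (bright display) belief 0 gives 0·60 + 1·36 = 36.
Toxic: dull display gives 44 − 0 = 44; bright display gives 36 − 13 = 23. Stays. ✓
Palatable: dull display gives 44 − 0 = 44; bright display gives 36 − 27 = 9. Stays. ✓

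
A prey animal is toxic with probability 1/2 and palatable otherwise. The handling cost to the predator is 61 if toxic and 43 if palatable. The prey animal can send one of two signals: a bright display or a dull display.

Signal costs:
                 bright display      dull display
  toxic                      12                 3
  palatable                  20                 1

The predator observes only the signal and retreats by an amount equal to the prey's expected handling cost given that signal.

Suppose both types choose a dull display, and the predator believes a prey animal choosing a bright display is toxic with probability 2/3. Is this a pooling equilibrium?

On the equilibrium path (dull display) the predator holds the prior 1/2 and pays 1/2·61 + 1/2·43 = 52. Off-path (bright display) belief 2/3 gives 2/3·61 + 1/3·43 = 55.
Toxic: dull display gives 52 − 3 = 49; bright display gives 55 − 12 = 43. Stays. ✓
Palatable: dull display gives 52 − 1 = 51; bright display gives 55 − 20 = 35. Stays. ✓
Beliefs are Bayes-consistent on-path and both types best-respond.

Yes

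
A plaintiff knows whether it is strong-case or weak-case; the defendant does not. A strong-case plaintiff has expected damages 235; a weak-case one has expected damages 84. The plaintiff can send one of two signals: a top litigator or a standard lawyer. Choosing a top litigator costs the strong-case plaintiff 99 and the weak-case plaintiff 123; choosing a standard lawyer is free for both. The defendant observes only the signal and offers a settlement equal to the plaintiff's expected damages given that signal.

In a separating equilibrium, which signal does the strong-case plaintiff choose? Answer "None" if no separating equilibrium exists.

Try strong-case → top litigator, weak-case → standard lawyer:
  Under separation the defendant infers type exactly: top litigator → strong-case (pays 235), standard lawyer → weak-case (pays 84).
  Strong-case: top litigator gives 235 − 99 = 136; standard lawyer gives 84 − 0 = 84. No deviation. ✓
  Weak-case: standard lawyer gives 84 − 0 = 84; top litigator gives 235 − 123 = 112. Would deviate. ✗
Try strong-case → standard lawyer, weak-case → top litigator:
  Under separation the defendant infers type exactly: standard lawyer → strong-case (pays 235), top litigator → weak-case (pays 84).
  Strong-case: standard lawyer gives 235 − 0 = 235; top litigator gives 84 − 99 = -15. No deviation. ✓
  Weak-case: top litigator gives 84 − 123 = -39; standard lawyer gives 235 − 0 = 235. Would deviate. ✗
Neither assignment is incentive-compatible.

None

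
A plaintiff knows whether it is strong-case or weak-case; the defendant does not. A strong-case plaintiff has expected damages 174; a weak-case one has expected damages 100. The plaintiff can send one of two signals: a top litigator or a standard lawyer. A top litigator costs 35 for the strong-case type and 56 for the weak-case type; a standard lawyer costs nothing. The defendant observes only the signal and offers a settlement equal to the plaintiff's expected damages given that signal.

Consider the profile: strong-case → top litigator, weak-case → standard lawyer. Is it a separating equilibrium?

Under separation the defendant infers type exactly: top litigator → strong-case (pays 174), standard lawyer → weak-case (pays 100).
Strong-case: top litigator gives 174 − 35 = 139; standard lawyer gives 100 − 0 = 100. No deviation. ✓
Weak-case: standard lawyer gives 100 − 0 = 100; top litigator gives 174 − 56 = 118. Would deviate. ✗

No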